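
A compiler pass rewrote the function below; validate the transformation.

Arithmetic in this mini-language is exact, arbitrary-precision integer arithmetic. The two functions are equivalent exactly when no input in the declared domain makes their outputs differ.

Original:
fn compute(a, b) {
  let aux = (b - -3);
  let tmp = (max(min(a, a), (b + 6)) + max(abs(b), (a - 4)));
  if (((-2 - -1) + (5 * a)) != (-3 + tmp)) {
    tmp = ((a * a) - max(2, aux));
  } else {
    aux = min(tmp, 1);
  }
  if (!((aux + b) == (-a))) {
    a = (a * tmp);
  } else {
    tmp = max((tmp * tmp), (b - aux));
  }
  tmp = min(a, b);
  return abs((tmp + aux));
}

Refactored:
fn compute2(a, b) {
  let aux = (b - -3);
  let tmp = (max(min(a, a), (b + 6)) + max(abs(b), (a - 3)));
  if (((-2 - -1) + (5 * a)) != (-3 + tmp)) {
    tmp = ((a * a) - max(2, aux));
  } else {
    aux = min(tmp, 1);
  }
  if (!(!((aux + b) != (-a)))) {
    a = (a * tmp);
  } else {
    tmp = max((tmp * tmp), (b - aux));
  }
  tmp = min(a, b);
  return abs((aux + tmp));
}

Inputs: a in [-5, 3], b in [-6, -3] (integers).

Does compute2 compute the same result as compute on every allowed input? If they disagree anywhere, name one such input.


The one real change (`4` became `3`) has no effect anywhere in the declared ranges.
One worked example (a=1, b=-6) — compute: aux := -3 | tmp := 7 | (((-2 - -1) + (5 * a)) != (-3 + tmp)): false | aux := 1 | (!((aux + b) == (-a))): true | a := 7 | tmp := -6 | result 5; compute2: aux := -3 | tmp := 7 | (((-2 - -1) + (5 * a)) != (-3 + tmp)): false | aux := 1 | (!(!((aux + b) != (-a)))): true | a := 7 | tmp := -6 | result 5; agreement on 5.
Every one of the 36 inputs gives matching results.
verdict: equivalent


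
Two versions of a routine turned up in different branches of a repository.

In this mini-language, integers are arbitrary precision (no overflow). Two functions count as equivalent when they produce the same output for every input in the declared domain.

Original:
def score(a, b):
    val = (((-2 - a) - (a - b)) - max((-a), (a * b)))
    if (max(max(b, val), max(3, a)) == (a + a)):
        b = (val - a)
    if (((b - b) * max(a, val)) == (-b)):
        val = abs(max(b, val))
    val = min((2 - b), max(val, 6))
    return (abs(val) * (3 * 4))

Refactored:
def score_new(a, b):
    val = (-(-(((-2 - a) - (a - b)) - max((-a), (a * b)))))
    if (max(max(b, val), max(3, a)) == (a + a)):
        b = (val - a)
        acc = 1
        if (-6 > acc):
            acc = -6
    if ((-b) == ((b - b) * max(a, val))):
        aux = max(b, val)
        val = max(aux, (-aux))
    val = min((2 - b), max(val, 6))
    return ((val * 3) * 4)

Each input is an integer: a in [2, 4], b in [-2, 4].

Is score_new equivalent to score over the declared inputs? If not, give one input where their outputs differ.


There is a counterexample at a=2, b=3: 12 on one side, -12 on the other.
score: val := -9 | (max(max(b, val), max(3, a)) == (a + a)): false | (((b - b) * max(a, val)) == (-b)): false | val := -1 | result 12
score_new: val := -9 | (max(max(b, val), max(3, a)) == (a + a)): false | ((-b) == ((b - b) * max(a, val))): false | val := -1 | result -12
verdict: not equivalent; witness: a=2, b=3


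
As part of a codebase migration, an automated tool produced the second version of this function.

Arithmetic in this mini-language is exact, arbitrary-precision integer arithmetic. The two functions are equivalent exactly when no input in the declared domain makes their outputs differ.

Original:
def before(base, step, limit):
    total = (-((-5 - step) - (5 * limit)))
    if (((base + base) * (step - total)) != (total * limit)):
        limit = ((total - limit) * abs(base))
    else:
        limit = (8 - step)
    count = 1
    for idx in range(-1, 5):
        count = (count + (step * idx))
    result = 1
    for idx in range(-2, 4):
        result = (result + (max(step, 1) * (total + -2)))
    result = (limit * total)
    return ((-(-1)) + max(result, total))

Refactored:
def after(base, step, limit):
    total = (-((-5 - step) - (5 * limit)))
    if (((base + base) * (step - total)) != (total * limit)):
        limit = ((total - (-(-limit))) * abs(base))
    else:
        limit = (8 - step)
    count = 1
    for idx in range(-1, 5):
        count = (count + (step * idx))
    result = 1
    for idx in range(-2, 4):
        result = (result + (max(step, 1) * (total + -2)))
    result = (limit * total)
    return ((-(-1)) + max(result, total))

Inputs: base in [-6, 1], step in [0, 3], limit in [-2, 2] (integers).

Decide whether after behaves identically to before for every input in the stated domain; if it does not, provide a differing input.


Reading the diff, among the changes: same computation, different form.
As a probe, take base=-3, step=0, limit=1: before runs total = 10; (((base + base) * (step - total)) != (total * limit)) -> true; limit = 27; count = 1; [idx=-1]; count = 1; [idx=0]; count = 1; [idx=1]; count = 1; [idx=2]; count = 1; [idx=3]; count = 1; [idx=4]; count = 1; result = 1; [idx=-2]; result = 9; [idx=-1]; result = 17; [idx=0]; result = 25; [idx=1]; result = 33; [idx=2]; result = 41; [idx=3]; result = 49; result = 270; return 271; after runs total = 10; (((base + base) * (step - total)) != (total * limit)) -> true; limit = 27; count = 1; [idx=-1]; count = 1; [idx=0]; count = 1; [idx=1]; count = 1; [idx=2]; count = 1; [idx=3]; count = 1; [idx=4]; count = 1; result = 1; [idx=-2]; result = 9; [idx=-1]; result = 17; [idx=0]; result = 25; [idx=1]; result = 33; [idx=2]; result = 41; [idx=3]; result = 49; result = 270; return 271; both end at 271.
Checked all 160 inputs in the declared domain: the outputs agree on every one.
verdict: equivalent


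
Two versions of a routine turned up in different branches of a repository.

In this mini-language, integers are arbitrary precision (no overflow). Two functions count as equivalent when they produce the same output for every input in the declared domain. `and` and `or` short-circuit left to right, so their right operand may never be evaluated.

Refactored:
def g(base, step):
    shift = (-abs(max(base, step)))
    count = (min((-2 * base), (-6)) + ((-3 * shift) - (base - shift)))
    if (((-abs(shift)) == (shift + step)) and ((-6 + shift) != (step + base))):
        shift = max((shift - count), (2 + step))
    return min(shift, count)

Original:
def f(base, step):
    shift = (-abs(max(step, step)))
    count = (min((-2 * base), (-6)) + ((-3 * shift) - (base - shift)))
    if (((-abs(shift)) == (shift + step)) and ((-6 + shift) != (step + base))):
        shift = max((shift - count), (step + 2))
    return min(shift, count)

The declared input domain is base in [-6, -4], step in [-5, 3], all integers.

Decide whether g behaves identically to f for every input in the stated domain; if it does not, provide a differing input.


These are not equivalent — on base=-4, step=-5 the outputs split (-5 vs -4).
f: shift := -5 | count := 8 | (((-abs(shift)) == (shift + step)) and ((-6 + shift) != (step + base))): false | result -5
g: shift := -4 | count := 6 | (((-abs(shift)) == (shift + step)) and ((-6 + shift) != (step + base))): false | result -4
verdict: not equivalent; witness: base=-4, step=-5


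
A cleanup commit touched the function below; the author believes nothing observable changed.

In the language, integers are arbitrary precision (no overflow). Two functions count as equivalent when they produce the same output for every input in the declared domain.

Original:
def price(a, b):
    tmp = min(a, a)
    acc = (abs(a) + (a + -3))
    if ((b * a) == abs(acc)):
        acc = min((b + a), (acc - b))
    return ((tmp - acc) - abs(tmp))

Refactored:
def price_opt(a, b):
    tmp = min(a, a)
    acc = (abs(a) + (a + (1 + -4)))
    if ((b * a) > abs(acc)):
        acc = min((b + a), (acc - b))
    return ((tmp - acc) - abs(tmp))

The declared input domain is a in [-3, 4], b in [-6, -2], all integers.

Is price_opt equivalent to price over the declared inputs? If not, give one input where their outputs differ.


a=-3, b=-6 yields -3 from price but 3 from price_opt.
verdict: not equivalent; witness: a=-3, b=-6


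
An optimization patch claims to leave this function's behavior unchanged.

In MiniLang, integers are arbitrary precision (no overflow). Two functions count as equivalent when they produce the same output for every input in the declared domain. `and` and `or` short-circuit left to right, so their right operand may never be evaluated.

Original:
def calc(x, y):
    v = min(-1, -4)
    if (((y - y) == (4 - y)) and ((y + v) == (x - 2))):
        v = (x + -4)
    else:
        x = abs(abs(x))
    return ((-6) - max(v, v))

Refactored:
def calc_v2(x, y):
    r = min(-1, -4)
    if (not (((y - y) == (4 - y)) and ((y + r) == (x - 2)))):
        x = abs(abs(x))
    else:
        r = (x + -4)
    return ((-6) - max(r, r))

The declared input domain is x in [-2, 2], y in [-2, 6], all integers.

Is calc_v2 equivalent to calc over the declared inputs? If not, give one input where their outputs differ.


Equivalent — the differences include boolean connective usage differs; and local variable names differ, yet no declared input distinguishes the two.
Tracing x=1, y=-1: calc: v := -4 | (((y - y) == (4 - y)) and ((y + v) == (x - 2))): false | x := 1 | result -2 | calc_v2: r := -4 | (not (((y - y) == (4 - y)) and ((y + r) == (x - 2)))): true | x := 1 | result -2 — matching result -2.
Every one of the 45 inputs gives matching results.
verdict: equivalent


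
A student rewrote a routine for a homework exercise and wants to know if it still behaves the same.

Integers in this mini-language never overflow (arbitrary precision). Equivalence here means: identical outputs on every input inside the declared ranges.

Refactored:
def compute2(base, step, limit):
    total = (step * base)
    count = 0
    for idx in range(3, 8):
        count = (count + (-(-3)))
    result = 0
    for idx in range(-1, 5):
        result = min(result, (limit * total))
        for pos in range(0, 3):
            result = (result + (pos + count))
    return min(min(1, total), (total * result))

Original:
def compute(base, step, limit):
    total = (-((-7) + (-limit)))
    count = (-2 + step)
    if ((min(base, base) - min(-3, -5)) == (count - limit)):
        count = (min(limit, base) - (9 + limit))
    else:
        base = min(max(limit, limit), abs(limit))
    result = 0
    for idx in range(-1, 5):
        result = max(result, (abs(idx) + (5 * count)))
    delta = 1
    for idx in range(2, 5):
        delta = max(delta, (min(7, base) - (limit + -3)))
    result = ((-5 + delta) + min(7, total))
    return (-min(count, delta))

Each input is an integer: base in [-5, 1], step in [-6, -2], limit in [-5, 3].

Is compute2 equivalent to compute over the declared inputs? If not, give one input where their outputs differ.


Run the pair on base=-5, step=-6, limit=-5.
compute: total becomes 2; next count becomes -8; next ((min(base, base) - min(-3, -5)) == (count - limit)) evaluates to false; next base becomes -5; next result becomes 0; next at idx=-1:; next result becomes 0; next at idx=0:; next result becomes 0; next at idx=1:; next result becomes 0; next at idx=2:; next result becomes 0; next at idx=3:; next result becomes 0; next at idx=4:; next result becomes 0; next delta becomes 1; next at idx=2:; next delta becomes 3; next at idx=3:; next delta becomes 3; next at idx=4:; next delta becomes 3; next result becomes 0; next final value 8
compute2: total becomes 30; next count becomes 0; next at idx=3:; next count becomes 3; next at idx=4:; next count becomes 6; next at idx=5:; next count becomes 9; next at idx=6:; next count becomes 12; next at idx=7:; next count becomes 15; next result becomes 0; next at idx=-1:; next result becomes -150; next at pos=0:; next result becomes -135; next at pos=1:; next result becomes -119; next at pos=2:; next result becomes -102; next at idx=0:; next result becomes -150; next at pos=0:; next result becomes -135; next at pos=1:; next result becomes -119; next at pos=2:; next result becomes -102; next at idx=1:; next result becomes -150; next at pos=0:; next result becomes -135; next at pos=1:; next result becomes -119; next at pos=2:; next result becomes -102; next at idx=2:; next result becomes -150; next at pos=0:; next result becomes -135; next at pos=1:; next result becomes -119; next at pos=2:; next result becomes -102; next at idx=3:; next result becomes -150; next at pos=0:; next result becomes -135; next at pos=1:; next result becomes -119; next at pos=2:; next result becomes -102; next at idx=4:; next result becomes -150; next at pos=0:; next result becomes -135; next at pos=1:; next result becomes -119; next at pos=2:; next result becomes -102; next final value -3060
8 != -3060, so the rewrite changes behavior.
verdict: not equivalent; witness: base=-5, step=-6, limit=-5


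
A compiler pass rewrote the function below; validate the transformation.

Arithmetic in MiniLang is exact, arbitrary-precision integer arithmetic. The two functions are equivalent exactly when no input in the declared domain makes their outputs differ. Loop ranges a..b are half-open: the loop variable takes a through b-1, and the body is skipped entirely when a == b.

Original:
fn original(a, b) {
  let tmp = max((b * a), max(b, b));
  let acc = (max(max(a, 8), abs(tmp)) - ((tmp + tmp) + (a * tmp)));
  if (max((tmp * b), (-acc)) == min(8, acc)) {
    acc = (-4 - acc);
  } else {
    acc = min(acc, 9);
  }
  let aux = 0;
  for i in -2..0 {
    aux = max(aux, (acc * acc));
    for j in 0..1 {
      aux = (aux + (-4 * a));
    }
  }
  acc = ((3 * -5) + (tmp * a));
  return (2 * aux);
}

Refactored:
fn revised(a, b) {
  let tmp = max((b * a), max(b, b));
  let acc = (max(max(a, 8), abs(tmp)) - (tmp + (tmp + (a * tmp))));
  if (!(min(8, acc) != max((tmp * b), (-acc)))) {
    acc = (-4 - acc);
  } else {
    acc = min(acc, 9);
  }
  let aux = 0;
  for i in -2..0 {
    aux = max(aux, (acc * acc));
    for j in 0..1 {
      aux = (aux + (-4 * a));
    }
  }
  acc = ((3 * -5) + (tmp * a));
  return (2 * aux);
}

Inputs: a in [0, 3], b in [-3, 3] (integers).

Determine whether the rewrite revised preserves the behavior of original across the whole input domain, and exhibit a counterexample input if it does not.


Side by side, the visible changes include: boolean connective usage differs; also comparison usage differs.
One worked example (a=3, b=-2) — original: tmp := -2 | acc := 18 | (max((tmp * b), (-acc)) == min(8, acc)): false | acc := 9 | aux := 0 | iter i=-2: | aux := 81 | iter j=0: | aux := 69 | iter i=-1: | aux := 81 | iter j=0: | aux := 69 | acc := -21 | result 138; revised: tmp := -2 | acc := 18 | (!(min(8, acc) != max((tmp * b), (-acc)))): false | acc := 9 | aux := 0 | iter i=-2: | aux := 81 | iter j=0: | aux := 69 | iter i=-1: | aux := 81 | iter j=0: | aux := 69 | acc := -21 | result 138; agreement on 138.
Sweeping the whole domain (28 inputs) finds no disagreement.
verdict: equivalent


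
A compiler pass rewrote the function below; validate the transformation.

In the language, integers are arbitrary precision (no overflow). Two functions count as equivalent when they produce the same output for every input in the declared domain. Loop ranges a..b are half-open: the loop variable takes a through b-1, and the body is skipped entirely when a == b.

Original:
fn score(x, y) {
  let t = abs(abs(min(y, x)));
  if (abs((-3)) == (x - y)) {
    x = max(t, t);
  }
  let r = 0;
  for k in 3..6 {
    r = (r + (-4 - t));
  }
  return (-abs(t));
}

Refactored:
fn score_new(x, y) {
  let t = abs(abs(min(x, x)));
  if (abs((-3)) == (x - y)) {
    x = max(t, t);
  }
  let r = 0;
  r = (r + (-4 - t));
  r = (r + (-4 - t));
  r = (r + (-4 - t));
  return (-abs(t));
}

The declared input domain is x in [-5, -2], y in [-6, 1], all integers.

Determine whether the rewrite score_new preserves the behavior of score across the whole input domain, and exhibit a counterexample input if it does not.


At x=-5, y=-6: score gives -6, score_new gives -5.
verdict: not equivalent; witness: x=-5, y=-6


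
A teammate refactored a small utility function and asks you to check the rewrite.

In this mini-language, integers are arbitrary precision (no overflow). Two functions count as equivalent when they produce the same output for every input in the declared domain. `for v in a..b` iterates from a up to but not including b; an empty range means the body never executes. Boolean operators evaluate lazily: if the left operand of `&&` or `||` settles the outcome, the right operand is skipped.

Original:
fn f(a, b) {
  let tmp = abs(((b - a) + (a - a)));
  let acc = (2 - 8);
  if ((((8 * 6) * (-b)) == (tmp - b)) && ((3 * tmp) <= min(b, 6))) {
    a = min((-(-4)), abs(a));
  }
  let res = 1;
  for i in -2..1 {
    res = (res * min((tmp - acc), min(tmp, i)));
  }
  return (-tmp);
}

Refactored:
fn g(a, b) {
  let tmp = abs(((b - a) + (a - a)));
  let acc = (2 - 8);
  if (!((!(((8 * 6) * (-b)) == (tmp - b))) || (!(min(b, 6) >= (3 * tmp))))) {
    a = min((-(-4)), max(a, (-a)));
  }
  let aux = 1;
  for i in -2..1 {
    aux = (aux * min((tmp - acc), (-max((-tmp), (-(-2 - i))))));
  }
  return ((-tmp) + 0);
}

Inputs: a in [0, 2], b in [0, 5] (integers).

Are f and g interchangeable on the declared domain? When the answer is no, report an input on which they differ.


Comparing the listings, the differences include: arithmetic usage differs, and local variable names differ, and constant usage differs, and boolean connective usage differs, and comparison usage differs, and min/max/abs usage differs.
As a probe, take a=0, b=2: f runs tmp becomes 2; next acc becomes -6; next ((((8 * 6) * (-b)) == (tmp - b)) && ((3 * tmp) <= min(b, 6))) evaluates to false; next res becomes 1; next at i=-2:; next res becomes -2; next at i=-1:; next res becomes 2; next at i=0:; next res becomes 0; next final value -2; g runs tmp becomes 2; next acc becomes -6; next (!((!(((8 * 6) * (-b)) == (tmp - b))) || (!(min(b, 6) >= (3 * tmp))))) evaluates to false; next aux becomes 1; next at i=-2:; next aux becomes 0; next at i=-1:; next aux becomes 0; next at i=0:; next aux becomes 0; next final value -2; both end at -2.
An exhaustive pass over the 18 declared inputs shows identical outputs.
verdict: equivalent


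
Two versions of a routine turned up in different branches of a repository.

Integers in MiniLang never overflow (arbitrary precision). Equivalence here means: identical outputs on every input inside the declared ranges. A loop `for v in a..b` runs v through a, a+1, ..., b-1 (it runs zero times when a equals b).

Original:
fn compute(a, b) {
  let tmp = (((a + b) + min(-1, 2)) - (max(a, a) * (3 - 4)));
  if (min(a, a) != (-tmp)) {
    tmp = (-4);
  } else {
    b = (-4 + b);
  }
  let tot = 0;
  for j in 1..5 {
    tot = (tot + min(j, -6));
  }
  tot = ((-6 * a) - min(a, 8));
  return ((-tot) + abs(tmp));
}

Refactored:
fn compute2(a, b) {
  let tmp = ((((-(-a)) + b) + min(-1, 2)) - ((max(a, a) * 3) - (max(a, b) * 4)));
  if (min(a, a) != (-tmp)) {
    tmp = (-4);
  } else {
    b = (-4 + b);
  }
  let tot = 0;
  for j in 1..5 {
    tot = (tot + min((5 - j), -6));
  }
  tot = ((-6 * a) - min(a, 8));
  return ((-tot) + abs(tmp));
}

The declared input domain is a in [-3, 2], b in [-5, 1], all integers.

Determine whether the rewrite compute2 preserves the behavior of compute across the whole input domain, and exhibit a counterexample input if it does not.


Evaluate both at a=-1, b=0.
compute: tmp = -3; (min(a, a) != (-tmp)) -> true; tmp = -4; tot = 0; [j=1]; tot = -6; [j=2]; tot = -12; [j=3]; tot = -18; [j=4]; tot = -24; tot = 7; return -3
compute2: tmp = 1; (min(a, a) != (-tmp)) -> false; b = -4; tot = 0; [j=1]; tot = -6; [j=2]; tot = -12; [j=3]; tot = -18; [j=4]; tot = -24; tot = 7; return -6
-3 against -6: the behavior changed.
verdict: not equivalent; witness: a=-1, b=0


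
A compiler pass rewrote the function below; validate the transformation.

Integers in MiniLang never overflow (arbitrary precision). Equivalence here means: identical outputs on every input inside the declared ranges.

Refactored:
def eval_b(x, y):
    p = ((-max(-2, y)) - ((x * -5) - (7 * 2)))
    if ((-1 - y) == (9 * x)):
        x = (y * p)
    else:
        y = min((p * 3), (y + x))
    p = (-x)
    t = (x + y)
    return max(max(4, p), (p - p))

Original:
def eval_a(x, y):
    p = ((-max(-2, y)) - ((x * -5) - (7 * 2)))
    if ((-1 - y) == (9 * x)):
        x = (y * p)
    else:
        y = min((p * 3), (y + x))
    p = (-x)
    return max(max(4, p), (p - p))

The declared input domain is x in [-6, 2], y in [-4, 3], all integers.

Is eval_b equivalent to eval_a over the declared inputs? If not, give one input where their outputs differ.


Side by side, the visible changes include: arithmetic usage differs; also local variable names differ; also statement counts differ.
As a probe, take x=-1, y=1: eval_a runs p = 8; ((-1 - y) == (9 * x)) -> false; y = 0; p = 1; return 4; eval_b runs p = 8; ((-1 - y) == (9 * x)) -> false; y = 0; p = 1; t = -1; return 4; both end at 4.
Across all 72 domain points the two functions coincide.
verdict: equivalent


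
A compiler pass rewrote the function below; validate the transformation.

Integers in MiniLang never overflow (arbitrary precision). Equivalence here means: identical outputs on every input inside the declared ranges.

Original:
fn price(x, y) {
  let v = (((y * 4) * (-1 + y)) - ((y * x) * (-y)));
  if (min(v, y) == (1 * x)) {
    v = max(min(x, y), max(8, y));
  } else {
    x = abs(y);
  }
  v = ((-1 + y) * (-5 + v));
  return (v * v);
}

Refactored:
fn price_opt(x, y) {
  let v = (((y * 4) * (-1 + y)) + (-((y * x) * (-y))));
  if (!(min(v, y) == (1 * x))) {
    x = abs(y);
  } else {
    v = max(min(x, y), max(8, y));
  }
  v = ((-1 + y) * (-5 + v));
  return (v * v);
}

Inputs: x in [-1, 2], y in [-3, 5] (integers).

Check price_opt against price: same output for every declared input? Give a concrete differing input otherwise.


Side by side, the visible changes include: boolean connective usage differs, plus arithmetic usage differs.
Spot check at x=2, y=2 — price: v = 16; (min(v, y) == (1 * x)) -> true; v = 8; v = 3; return 9. price_opt: v = 16; (!(min(v, y) == (1 * x))) -> false; v = 8; v = 3; return 9. Both give 9.
Across all 36 domain points the two functions coincide.
verdict: equivalent


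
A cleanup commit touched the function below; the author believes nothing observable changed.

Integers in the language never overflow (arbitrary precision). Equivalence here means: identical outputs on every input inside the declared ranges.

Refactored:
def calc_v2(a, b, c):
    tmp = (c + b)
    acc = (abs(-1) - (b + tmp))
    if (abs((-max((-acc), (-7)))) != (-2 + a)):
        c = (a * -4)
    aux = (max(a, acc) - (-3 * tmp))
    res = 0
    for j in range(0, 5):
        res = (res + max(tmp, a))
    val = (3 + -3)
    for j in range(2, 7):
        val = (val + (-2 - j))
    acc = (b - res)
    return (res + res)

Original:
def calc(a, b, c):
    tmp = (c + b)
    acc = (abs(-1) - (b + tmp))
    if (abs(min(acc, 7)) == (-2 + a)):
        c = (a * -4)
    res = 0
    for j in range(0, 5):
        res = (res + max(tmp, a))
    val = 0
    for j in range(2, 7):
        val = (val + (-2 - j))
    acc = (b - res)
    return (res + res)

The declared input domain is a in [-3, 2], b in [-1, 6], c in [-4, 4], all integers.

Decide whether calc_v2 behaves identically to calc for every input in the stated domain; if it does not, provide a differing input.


Whatever the rewrite altered, no input in the stated domain can expose a difference.
Spot check at a=1, b=5, c=1 — calc: tmp becomes 6; next acc becomes -10; next (abs(min(acc, 7)) == (-2 + a)) evaluates to false; next res becomes 0; next at j=0:; next res becomes 6; next at j=1:; next res becomes 12; next at j=2:; next res becomes 18; next at j=3:; next res becomes 24; next at j=4:; next res becomes 30; next val becomes 0; next at j=2:; next val becomes -4; next at j=3:; next val becomes -9; next at j=4:; next val becomes -15; next at j=5:; next val becomes -22; next at j=6:; next val becomes -30; next acc becomes -25; next final value 60. calc_v2: tmp becomes 6; next acc becomes -10; next (abs((-max((-acc), (-7)))) != (-2 + a)) evaluates to true; next c becomes -4; next aux becomes 19; next res becomes 0; next at j=0:; next res becomes 6; next at j=1:; next res becomes 12; next at j=2:; next res becomes 18; next at j=3:; next res becomes 24; next at j=4:; next res becomes 30; next val becomes 0; next at j=2:; next val becomes -4; next at j=3:; next val becomes -9; next at j=4:; next val becomes -15; next at j=5:; next val becomes -22; next at j=6:; next val becomes -30; next acc becomes -25; next final value 60. Both give 60.
Sweeping the whole domain (432 inputs) finds no disagreement.
verdict: equivalent


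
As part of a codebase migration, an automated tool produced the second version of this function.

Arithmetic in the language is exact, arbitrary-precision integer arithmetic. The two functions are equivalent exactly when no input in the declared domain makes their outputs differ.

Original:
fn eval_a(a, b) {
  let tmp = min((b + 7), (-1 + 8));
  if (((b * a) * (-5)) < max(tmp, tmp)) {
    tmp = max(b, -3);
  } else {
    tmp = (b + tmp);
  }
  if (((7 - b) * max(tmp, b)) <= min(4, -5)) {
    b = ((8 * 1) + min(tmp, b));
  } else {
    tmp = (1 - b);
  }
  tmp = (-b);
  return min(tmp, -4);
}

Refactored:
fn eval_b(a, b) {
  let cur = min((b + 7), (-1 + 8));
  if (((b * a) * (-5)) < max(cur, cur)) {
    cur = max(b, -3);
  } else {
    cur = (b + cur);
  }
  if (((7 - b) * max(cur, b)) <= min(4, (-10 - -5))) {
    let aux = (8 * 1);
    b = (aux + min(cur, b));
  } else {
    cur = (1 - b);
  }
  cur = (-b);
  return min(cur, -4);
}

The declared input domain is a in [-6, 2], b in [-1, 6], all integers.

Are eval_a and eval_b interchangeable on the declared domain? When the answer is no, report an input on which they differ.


Behavior is preserved: although arithmetic usage differs, statement counts differ, constant usage differs, local variable names differ, the outputs never diverge.
Spot check at a=-6, b=1 — eval_a: tmp = 7; (((b * a) * (-5)) < max(tmp, tmp)) -> false; tmp = 8; (((7 - b) * max(tmp, b)) <= min(4, -5)) -> false; tmp = 0; tmp = -1; return -4. eval_b: cur = 7; (((b * a) * (-5)) < max(cur, cur)) -> false; cur = 8; (((7 - b) * max(cur, b)) <= min(4, (-10 - -5))) -> false; cur = 0; cur = -1; return -4. Both give -4.
An exhaustive pass over the 72 declared inputs shows identical outputs.
verdict: equivalent


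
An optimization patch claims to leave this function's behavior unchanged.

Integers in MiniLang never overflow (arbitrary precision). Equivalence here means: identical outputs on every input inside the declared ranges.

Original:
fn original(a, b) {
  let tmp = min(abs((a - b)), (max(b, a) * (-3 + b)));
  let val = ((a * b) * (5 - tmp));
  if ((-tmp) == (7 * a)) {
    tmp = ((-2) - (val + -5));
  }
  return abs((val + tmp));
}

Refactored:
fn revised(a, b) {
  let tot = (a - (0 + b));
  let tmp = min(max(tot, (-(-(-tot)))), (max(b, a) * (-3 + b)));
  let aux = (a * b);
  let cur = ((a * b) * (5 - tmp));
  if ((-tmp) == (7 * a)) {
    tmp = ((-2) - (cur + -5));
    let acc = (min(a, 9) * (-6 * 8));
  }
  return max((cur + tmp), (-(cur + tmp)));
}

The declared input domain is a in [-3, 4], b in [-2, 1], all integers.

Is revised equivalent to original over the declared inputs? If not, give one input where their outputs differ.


Changes here: min/max/abs usage differs; also statement counts differ; also local variable names differ; also arithmetic usage differs; also constant usage differs; the full 32-point sweep finds no disagreement.
verdict: equivalent


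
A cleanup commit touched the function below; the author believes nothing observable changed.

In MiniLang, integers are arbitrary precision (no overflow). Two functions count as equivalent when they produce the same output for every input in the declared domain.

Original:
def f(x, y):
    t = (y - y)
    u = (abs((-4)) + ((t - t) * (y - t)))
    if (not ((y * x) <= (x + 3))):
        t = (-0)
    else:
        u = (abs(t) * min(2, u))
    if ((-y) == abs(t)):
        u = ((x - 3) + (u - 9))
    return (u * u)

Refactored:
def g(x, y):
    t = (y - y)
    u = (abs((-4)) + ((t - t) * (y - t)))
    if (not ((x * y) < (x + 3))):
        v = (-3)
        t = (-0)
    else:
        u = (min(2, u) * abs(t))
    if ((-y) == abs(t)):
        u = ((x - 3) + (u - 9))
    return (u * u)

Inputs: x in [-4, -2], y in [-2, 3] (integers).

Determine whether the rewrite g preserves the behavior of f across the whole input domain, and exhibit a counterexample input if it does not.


Take x=-3, y=0.
f: t=0, then u=4, then (not ((y * x) <= (x + 3))) is false, then u=0, then ((-y) == abs(t)) is true, then u=-15, then returns 225
g: t=0, then u=4, then (not ((x * y) < (x + 3))) is true, then v=-3, then t=0, then ((-y) == abs(t)) is true, then u=-11, then returns 121
225 and 121 differ, so these are not the same function on this domain.
verdict: not equivalent; witness: x=-3, y=0


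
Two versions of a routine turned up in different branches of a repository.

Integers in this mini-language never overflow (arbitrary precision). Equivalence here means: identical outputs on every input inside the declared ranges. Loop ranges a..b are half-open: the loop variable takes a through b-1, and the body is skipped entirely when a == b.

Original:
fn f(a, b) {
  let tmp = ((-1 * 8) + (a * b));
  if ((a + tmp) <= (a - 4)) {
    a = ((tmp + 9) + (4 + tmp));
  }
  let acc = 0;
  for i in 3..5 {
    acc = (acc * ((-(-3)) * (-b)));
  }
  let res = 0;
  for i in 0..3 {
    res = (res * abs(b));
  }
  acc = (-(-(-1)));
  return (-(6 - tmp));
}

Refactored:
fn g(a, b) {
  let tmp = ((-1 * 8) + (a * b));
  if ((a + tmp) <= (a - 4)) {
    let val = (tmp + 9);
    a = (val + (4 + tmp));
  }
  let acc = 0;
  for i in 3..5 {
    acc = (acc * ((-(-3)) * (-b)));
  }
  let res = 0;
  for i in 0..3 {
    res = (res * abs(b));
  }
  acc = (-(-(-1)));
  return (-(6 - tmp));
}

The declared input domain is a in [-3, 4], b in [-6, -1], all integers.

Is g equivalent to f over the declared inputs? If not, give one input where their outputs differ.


This is a faithful refactor — statement counts differ; also local variable names differ, but the computed results match everywhere.
As a probe, take a=-1, b=-1: f runs tmp becomes -7; next ((a + tmp) <= (a - 4)) evaluates to true; next a becomes -1; next acc becomes 0; next at i=3:; next acc becomes 0; next at i=4:; next acc becomes 0; next res becomes 0; next at i=0:; next res becomes 0; next at i=1:; next res becomes 0; next at i=2:; next res becomes 0; next acc becomes -1; next final value -13; g runs tmp becomes -7; next ((a + tmp) <= (a - 4)) evaluates to true; next val becomes 2; next a becomes -1; next acc becomes 0; next at i=3:; next acc becomes 0; next at i=4:; next acc becomes 0; next res becomes 0; next at i=0:; next res becomes 0; next at i=1:; next res becomes 0; next at i=2:; next res becomes 0; next acc becomes -1; next final value -13; both end at -13.
Across all 48 domain points the two functions coincide.
verdict: equivalent


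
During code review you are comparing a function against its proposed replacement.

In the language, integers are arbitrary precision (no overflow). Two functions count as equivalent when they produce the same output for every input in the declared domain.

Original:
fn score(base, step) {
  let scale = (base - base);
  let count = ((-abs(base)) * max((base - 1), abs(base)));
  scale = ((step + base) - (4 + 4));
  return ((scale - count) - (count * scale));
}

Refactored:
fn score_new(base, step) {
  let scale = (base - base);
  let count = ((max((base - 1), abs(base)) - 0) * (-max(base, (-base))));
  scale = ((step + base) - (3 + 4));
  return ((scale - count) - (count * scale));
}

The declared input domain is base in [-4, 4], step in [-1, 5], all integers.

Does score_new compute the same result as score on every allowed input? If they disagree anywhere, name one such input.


These are not equivalent — on base=-4, step=-1 the outputs split (-205 vs -188).
score: scale = 0; count = -16; scale = -13; return -205
score_new: scale = 0; count = -16; scale = -12; return -188
verdict: not equivalent; witness: base=-4, step=-1


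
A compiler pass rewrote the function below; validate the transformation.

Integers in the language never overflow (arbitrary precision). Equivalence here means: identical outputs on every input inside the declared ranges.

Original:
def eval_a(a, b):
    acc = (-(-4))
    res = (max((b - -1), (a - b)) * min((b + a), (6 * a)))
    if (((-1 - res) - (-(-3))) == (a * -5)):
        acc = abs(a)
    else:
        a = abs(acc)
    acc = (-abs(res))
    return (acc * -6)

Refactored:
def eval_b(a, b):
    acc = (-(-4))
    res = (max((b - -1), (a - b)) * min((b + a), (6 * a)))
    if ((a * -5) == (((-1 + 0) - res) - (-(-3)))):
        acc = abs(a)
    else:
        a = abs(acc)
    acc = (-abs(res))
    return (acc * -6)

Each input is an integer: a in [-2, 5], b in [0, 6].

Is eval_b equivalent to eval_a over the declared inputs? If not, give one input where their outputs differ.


Reading the diff, among the changes: arithmetic usage differs, plus constant usage differs.
One worked example (a=5, b=2) — eval_a: acc = 4; res = 21; (((-1 - res) - (-(-3))) == (a * -5)) -> true; acc = 5; acc = -21; return 126; eval_b: acc = 4; res = 21; ((a * -5) == (((-1 + 0) - res) - (-(-3)))) -> true; acc = 5; acc = -21; return 126; agreement on 126.
Checked all 56 inputs in the declared domain: the outputs agree on every one.
verdict: equivalent


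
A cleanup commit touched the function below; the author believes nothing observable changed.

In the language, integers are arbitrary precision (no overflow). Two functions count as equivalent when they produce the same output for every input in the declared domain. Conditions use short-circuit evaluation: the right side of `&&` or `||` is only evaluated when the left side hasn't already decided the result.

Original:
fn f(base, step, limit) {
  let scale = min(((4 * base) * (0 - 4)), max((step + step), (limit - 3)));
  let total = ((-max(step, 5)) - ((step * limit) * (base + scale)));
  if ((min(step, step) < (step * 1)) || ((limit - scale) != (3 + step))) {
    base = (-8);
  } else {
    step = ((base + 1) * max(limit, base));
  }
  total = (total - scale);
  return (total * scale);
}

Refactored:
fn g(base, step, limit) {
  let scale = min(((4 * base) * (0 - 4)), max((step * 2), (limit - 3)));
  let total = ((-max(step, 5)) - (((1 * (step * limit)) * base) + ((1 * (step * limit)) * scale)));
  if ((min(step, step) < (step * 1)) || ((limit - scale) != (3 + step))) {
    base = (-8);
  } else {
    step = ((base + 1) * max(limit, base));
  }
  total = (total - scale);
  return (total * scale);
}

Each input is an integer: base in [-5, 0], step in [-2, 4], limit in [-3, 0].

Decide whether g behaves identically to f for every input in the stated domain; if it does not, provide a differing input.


The two are interchangeable: constant usage differs, and arithmetic usage differs, and every declared input agrees.
As a probe, take base=0, step=3, limit=-2: f runs scale=0, then total=-5, then ((min(step, step) < (step * 1)) || ((limit - scale) != (3 + step))) is true, then base=-8, then total=-5, then returns 0; g runs scale=0, then total=-5, then ((min(step, step) < (step * 1)) || ((limit - scale) != (3 + step))) is true, then base=-8, then total=-5, then returns 0; both end at 0.
Every one of the 168 inputs gives matching results.
verdict: equivalent


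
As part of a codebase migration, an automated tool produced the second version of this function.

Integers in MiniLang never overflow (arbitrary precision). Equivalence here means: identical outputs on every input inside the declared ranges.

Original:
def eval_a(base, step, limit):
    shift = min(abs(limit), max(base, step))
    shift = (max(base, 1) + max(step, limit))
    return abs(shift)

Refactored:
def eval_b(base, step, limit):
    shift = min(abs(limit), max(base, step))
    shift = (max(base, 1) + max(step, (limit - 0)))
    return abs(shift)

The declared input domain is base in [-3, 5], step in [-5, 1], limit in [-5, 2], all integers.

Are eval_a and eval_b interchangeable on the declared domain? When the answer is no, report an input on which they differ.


This is a faithful refactor — constant usage differs; and arithmetic usage differs, but the computed results match everywhere.
As a probe, take base=1, step=-2, limit=-4: eval_a runs shift := 1 | shift := -1 | result 1; eval_b runs shift := 1 | shift := -1 | result 1; both end at 1.
Checked all 504 inputs in the declared domain: the outputs agree on every one.
verdict: equivalent


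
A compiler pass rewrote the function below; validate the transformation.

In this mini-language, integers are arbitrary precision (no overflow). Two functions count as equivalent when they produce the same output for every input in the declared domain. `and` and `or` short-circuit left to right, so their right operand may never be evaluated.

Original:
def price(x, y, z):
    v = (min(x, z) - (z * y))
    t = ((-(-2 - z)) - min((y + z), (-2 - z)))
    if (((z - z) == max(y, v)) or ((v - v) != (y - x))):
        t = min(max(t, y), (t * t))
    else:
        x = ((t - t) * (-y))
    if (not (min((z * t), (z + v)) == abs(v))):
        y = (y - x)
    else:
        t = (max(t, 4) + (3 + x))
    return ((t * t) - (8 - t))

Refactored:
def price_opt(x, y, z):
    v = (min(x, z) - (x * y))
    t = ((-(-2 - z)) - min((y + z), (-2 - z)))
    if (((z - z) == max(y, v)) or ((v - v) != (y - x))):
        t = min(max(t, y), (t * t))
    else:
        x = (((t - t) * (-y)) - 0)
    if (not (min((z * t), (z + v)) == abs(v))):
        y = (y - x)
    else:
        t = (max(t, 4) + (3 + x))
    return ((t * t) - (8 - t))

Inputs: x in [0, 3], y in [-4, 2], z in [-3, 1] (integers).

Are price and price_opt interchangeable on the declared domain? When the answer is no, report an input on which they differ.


Not equivalent: x=1, y=-4, z=0 separates them (102 vs 34).
price: v=0, then t=6, then (((z - z) == max(y, v)) or ((v - v) != (y - x))) is true, then t=6, then (not (min((z * t), (z + v)) == abs(v))) is false, then t=10, then returns 102
price_opt: v=4, then t=6, then (((z - z) == max(y, v)) or ((v - v) != (y - x))) is true, then t=6, then (not (min((z * t), (z + v)) == abs(v))) is true, then y=-5, then returns 34
verdict: not equivalent; witness: x=1, y=-4, z=0


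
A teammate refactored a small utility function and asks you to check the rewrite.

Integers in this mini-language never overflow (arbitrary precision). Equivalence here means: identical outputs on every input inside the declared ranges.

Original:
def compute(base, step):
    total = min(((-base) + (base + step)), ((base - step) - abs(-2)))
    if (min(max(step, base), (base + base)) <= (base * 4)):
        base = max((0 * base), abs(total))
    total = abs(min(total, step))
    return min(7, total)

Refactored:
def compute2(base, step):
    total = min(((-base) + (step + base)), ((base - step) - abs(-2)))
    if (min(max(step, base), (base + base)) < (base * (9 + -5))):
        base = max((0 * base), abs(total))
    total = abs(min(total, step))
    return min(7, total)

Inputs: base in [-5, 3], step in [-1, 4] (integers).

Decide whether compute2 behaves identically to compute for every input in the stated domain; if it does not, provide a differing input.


There is a behavioral-looking edit here, yet the outcome never shifts on this domain; all 54 inputs agree.
verdict: equivalent


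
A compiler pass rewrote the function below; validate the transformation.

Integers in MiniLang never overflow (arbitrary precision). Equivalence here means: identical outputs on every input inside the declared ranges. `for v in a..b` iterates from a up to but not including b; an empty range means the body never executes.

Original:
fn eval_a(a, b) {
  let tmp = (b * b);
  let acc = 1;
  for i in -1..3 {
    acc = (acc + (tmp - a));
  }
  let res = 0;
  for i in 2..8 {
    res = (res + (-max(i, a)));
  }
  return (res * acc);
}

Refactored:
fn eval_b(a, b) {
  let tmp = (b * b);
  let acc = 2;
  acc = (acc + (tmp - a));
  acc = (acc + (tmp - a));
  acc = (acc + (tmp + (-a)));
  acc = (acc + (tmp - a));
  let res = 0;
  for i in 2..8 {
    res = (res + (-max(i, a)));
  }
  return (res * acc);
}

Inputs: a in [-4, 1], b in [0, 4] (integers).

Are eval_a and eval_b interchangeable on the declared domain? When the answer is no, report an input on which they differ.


On input a=-4, b=0, eval_a returns -459 while eval_b returns -486.
verdict: not equivalent; witness: a=-4, b=0
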